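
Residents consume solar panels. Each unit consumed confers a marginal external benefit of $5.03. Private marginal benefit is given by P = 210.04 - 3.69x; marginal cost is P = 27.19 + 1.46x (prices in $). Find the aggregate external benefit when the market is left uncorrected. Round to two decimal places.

Market equilibrium (private): 27.19 + 1.46x = 210.04 - 3.69x → x_m = 35.5049.
Total external benefit = MEB × x_m = 5.03 × 35.5049 = 178.5896.

$178.59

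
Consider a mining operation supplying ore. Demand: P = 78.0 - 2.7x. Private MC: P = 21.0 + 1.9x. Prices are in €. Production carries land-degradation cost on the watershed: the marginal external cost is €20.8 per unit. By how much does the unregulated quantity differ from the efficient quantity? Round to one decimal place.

Market equilibrium (private): 21.0 + 1.9x = 78.0 - 2.7x → x_m = 12.3913.
Social marginal cost = private MC + MEC = 41.8 + 1.9x.
Set SMC = demand: 41.8 + 1.9x = 78.0 - 2.7x → x* = 7.8696.
Gap = |12.3913 − 7.8696| = 4.5217.

4.5 units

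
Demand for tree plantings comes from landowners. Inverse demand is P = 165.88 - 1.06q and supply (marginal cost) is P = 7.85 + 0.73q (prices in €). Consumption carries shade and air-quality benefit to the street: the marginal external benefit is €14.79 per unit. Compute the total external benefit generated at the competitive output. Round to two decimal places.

Market equilibrium (private): 7.85 + 0.73q = 165.88 - 1.06q → q_m = 88.2849.
Total external benefit = MEB × q_m = 14.79 × 88.2849 = 1305.7337.

€1305.73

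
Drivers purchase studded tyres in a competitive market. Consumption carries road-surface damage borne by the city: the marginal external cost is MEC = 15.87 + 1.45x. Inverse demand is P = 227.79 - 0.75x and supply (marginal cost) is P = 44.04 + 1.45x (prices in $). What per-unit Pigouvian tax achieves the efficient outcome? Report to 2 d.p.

tax = $82.56 per unit

Social marginal benefit = demand − MEC = 211.92 - 2.20x.
Set SMB = MC: 211.92 - 2.20x = 44.04 + 1.45x → x* = 45.9945.
The Pigouvian tax equals MEC at x*: 15.87 + 1.45×45.9945 = 82.5620.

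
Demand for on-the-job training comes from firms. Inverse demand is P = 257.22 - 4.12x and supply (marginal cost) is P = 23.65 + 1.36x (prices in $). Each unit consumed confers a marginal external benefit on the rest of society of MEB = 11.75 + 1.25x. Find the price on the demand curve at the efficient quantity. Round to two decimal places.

Social marginal benefit = demand + MEB = 268.97 - 2.87x.
Set SMB = MC: 268.97 - 2.87x = 23.65 + 1.36x → x* = 57.9953.
Consumer price on the demand curve at x*: 257.22 − 4.12×57.9953 = 18.2794.

P = $18.28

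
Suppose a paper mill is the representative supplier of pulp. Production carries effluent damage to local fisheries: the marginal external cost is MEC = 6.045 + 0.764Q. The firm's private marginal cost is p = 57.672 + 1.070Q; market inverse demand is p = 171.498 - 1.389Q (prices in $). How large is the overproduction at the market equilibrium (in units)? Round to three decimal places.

12.848 units

Market equilibrium (private): 57.672 + 1.070Q = 171.498 - 1.389Q → Q_m = 46.2895.
Social marginal cost = private MC + MEC = 63.717 + 1.834Q.
Set SMC = demand: 63.717 + 1.834Q = 171.498 - 1.389Q → Q* = 33.4412.
Gap = |46.2895 − 33.4412| = 12.8483.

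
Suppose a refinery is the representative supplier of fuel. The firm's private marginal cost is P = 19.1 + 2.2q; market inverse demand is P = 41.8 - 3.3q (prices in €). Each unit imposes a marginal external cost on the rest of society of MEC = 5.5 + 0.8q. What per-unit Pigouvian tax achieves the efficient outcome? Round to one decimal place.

Social marginal cost = private MC + MEC = 24.6 + 3.0q.
Set SMC = demand: 24.6 + 3.0q = 41.8 - 3.3q → q* = 2.7302.
The Pigouvian tax equals MEC at q*: 5.5 + 0.8×2.7302 = 7.6842.

tax = €7.7 per unit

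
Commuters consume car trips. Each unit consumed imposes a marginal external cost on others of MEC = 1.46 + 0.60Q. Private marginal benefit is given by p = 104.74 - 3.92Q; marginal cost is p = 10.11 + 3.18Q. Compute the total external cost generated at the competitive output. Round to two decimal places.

Market equilibrium (private): 10.11 + 3.18Q = 104.74 - 3.92Q → Q_m = 13.3282.
Total external cost = ∫₀^{Q_m} (1.46 + 0.60Q) dQ = 1.46×13.3282 + ½×0.60×13.3282² = 72.7514.

72.75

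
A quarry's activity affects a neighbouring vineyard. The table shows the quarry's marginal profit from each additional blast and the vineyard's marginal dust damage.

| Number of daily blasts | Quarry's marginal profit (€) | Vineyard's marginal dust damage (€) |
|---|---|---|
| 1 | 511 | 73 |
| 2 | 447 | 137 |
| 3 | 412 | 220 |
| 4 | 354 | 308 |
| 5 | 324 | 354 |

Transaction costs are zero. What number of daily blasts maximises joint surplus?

4

Bargaining reaches the level where marginal profit last exceeds marginal dust damage.
That holds through level 4 (354 ≥ 308) but not at 5 (324 < 354).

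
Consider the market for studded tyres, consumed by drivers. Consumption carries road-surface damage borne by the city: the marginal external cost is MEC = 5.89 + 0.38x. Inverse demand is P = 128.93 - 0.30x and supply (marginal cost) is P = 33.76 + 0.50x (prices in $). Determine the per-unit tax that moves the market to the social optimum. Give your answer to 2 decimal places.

Social marginal benefit = demand − MEC = 123.04 - 0.68x.
Set SMB = MC: 123.04 - 0.68x = 33.76 + 0.50x → x* = 75.6610.
The Pigouvian tax equals MEC at x*: 5.89 + 0.38×75.6610 = 34.6412.

tax = $34.64 per unit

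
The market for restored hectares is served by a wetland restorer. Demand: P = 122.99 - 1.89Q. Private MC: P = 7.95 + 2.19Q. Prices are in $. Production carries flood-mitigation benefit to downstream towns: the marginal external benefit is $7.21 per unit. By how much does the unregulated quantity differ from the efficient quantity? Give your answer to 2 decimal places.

Market equilibrium (private): 7.95 + 2.19Q = 122.99 - 1.89Q → Q_m = 28.1961.
Social marginal cost = private MC − MEB = 0.74 + 2.19Q.
Set SMC = demand: 0.74 + 2.19Q = 122.99 - 1.89Q → Q* = 29.9632.
Gap = |28.1961 − 29.9632| = 1.7671.

1.77 units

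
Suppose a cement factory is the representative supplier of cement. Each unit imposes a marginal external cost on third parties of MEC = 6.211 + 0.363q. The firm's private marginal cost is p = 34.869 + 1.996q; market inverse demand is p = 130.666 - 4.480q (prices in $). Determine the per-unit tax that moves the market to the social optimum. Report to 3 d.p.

tax = $10.966 per unit

Social marginal cost = private MC + MEC = 41.080 + 2.359q.
Set SMC = demand: 41.080 + 2.359q = 130.666 - 4.480q → q* = 13.0993.
The Pigouvian tax equals MEC at q*: 6.211 + 0.363×13.0993 = 10.9660.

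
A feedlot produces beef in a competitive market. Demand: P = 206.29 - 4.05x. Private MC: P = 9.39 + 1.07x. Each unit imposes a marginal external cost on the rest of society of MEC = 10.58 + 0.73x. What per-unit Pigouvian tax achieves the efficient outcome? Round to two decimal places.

tax = 33.83 per unit

Social marginal cost = private MC + MEC = 19.97 + 1.80x.
Set SMC = demand: 19.97 + 1.80x = 206.29 - 4.05x → x* = 31.8496.
The Pigouvian tax equals MEC at x*: 10.58 + 0.73×31.8496 = 33.8302.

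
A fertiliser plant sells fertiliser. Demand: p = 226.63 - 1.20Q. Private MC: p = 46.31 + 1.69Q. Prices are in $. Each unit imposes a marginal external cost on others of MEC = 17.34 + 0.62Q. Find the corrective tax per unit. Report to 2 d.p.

tax = $46.13 per unit

Social marginal cost = private MC + MEC = 63.65 + 2.31Q.
Set SMC = demand: 63.65 + 2.31Q = 226.63 - 1.20Q → Q* = 46.4330.
The Pigouvian tax equals MEC at Q*: 17.34 + 0.62×46.4330 = 46.1285.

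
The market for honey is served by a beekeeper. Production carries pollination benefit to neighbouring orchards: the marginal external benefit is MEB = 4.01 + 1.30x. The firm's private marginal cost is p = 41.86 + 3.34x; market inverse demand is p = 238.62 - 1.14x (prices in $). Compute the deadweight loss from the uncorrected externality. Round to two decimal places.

DWL = $587.09

Market equilibrium (private): 41.86 + 3.34x = 238.62 - 1.14x → x_m = 43.9196.
Social marginal cost = private MC − MEB = 37.85 + 2.04x.
Set SMC = demand: 37.85 + 2.04x = 238.62 - 1.14x → x* = 63.1352.
Between x* and x_m the wedge demand − SMC runs linearly from 0 to MEB(x_m), so the loss is a triangle.
DWL = ½ × 19.2156 × 61.1055 = 587.0894.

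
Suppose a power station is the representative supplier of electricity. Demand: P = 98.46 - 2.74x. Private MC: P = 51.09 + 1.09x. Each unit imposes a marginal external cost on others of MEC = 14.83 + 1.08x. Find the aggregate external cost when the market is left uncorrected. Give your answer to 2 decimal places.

Market equilibrium (private): 51.09 + 1.09x = 98.46 - 2.74x → x_m = 12.3681.
Total external cost = ∫₀^{x_m} (14.83 + 1.08x) dx = 14.83×12.3681 + ½×1.08×12.3681² = 266.0227.

266.02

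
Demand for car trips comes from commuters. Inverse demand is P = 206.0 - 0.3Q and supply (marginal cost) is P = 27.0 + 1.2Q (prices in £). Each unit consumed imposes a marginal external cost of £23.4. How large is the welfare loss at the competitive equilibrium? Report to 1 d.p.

DWL = £182.5

Market equilibrium (private): 27.0 + 1.2Q = 206.0 - 0.3Q → Q_m = 119.3333.
Social marginal benefit = demand − MEC = 182.6 - 0.3Q.
Set SMB = MC: 182.6 - 0.3Q = 27.0 + 1.2Q → Q* = 103.7333.
The loss is the area between SMB and MC from Q* to Q_m; with linear curves that's a triangle of height MEC(Q_m).
DWL = ½ × 15.6000 × 23.4000 = 182.5200.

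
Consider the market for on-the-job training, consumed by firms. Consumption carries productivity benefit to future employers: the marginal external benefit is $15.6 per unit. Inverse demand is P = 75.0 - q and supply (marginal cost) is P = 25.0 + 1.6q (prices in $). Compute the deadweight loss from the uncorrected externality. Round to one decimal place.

DWL = $46.8

Market equilibrium (private): 25.0 + 1.6q = 75.0 - q → q_m = 19.2308.
Social marginal benefit = demand + MEB = 90.6 - q.
Set SMB = MC: 90.6 - q = 25.0 + 1.6q → q* = 25.2308.
The welfare-loss triangle has base |q_m − q*| and height MEB(q_m) (the vertical gap between SMB and MC is zero at q* and MEB at q_m).
DWL = ½ × 6.0000 × 15.6000 = 46.8000.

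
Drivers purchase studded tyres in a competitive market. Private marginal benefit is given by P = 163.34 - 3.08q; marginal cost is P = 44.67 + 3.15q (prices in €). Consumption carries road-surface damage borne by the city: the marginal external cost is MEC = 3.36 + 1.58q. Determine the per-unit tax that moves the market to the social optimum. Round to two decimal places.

tax = €26.69 per unit

Social marginal benefit = demand − MEC = 159.98 - 4.66q.
Set SMB = MC: 159.98 - 4.66q = 44.67 + 3.15q → q* = 14.7644.
The Pigouvian tax equals MEC at q*: 3.36 + 1.58×14.7644 = 26.6878.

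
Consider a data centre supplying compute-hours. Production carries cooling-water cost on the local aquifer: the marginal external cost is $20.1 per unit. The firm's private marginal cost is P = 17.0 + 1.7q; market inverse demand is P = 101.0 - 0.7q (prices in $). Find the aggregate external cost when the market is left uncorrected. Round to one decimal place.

Market equilibrium (private): 17.0 + 1.7q = 101.0 - 0.7q → q_m = 35.0000.
Total external cost = MEC × q_m = 20.1 × 35.0000 = 703.5000.

$703.5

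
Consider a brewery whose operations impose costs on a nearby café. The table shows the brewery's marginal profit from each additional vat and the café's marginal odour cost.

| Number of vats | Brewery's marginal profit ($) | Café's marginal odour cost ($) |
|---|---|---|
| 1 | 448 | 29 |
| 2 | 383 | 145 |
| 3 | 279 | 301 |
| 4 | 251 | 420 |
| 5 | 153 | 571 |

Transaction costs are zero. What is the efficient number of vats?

Bargaining reaches the level where marginal profit last exceeds marginal odour cost.
That holds through level 2 (383 ≥ 145) but not at 3 (279 < 301).

2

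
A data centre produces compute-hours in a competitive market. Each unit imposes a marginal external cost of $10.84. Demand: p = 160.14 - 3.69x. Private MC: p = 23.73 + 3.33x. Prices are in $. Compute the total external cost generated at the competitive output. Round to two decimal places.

Market equilibrium (private): 23.73 + 3.33x = 160.14 - 3.69x → x_m = 19.4316.
Total external cost = MEC × x_m = 10.84 × 19.4316 = 210.6385.

$210.64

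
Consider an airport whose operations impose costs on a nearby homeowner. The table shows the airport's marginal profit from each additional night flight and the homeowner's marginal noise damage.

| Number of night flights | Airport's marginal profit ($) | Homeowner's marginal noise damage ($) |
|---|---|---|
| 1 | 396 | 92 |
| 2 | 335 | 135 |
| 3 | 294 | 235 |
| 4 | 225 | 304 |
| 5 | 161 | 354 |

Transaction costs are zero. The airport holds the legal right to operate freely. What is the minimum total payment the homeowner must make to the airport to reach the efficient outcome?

$386

Left alone the airport would choose level 5 (marginal profit stays positive).
Efficient level: k* = 3 (marginal profit ≥ marginal noise damage through 3).
The homeowner must at least cover the airport's forgone profit from cutting 5→3: 225 + 161 = 386.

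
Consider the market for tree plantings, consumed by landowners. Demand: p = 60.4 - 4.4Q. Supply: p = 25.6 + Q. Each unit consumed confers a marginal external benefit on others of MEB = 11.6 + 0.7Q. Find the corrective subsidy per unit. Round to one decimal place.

subsidy = 18.5 per unit

Social marginal benefit = demand + MEB = 72.0 - 3.7Q.
Set SMB = MC: 72.0 - 3.7Q = 25.6 + Q → Q* = 9.8723.
The Pigouvian subsidy equals MEB at Q*: 11.6 + 0.7×9.8723 = 18.5106.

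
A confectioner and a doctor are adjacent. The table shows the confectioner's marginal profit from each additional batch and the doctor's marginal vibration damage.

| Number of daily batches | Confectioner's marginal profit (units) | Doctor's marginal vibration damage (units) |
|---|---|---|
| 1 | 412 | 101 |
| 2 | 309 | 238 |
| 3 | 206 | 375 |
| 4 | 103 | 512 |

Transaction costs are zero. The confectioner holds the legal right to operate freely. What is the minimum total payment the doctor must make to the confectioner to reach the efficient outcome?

309

Left alone the confectioner would choose level 4 (marginal profit stays positive).
Efficient level: k* = 2 (marginal profit ≥ marginal vibration damage through 2).
The doctor must at least cover the confectioner's forgone profit from cutting 4→2: 206 + 103 = 309.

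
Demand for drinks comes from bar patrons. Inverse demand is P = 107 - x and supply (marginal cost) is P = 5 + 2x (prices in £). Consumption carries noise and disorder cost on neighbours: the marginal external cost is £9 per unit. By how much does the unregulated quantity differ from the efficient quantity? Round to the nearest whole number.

3 units

Market equilibrium (private): 5 + 2x = 107 - x → x_m = 34.0000.
Social marginal benefit = demand − MEC = 98 - x.
Set SMB = MC: 98 - x = 5 + 2x → x* = 31.0000.
Gap = |34.0000 − 31.0000| = 3.0000.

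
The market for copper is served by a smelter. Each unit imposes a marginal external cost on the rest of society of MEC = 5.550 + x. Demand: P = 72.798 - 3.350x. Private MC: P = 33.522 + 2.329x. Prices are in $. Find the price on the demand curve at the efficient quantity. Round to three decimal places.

P = $55.882

Social marginal cost = private MC + MEC = 39.072 + 3.329x.
Set SMC = demand: 39.072 + 3.329x = 72.798 - 3.350x → x* = 5.0496.
Consumer price on the demand curve at x*: 72.798 − 3.350×5.0496 = 55.8818.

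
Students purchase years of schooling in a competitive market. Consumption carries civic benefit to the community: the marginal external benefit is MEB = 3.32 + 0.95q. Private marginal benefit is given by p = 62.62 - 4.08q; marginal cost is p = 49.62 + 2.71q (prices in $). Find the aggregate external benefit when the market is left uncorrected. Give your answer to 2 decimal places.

Market equilibrium (private): 49.62 + 2.71q = 62.62 - 4.08q → q_m = 1.9146.
Total external benefit = ∫₀^{q_m} (3.32 + 0.95q) dq = 3.32×1.9146 + ½×0.95×1.9146² = 8.0977.

$8.10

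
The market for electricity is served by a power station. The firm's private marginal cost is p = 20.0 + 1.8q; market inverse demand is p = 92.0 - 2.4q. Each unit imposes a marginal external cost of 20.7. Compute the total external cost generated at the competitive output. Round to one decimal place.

Market equilibrium (private): 20.0 + 1.8q = 92.0 - 2.4q → q_m = 17.1429.
Total external cost = MEC × q_m = 20.7 × 17.1429 = 354.8580.

354.9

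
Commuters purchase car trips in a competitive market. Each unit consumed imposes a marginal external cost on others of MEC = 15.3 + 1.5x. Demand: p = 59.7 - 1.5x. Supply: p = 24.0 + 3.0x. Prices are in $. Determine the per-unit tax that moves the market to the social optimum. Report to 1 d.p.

tax = $20.4 per unit

Social marginal benefit = demand − MEC = 44.4 - 3.0x.
Set SMB = MC: 44.4 - 3.0x = 24.0 + 3.0x → x* = 3.4000.
The Pigouvian tax equals MEC at x*: 15.3 + 1.5×3.4000 = 20.4000.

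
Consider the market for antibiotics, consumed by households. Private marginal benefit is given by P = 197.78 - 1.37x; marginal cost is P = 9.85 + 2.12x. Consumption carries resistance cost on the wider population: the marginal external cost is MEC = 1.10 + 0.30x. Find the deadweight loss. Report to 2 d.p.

DWL = 39.28

Market equilibrium (private): 9.85 + 2.12x = 197.78 - 1.37x → x_m = 53.8481.
Social marginal benefit = demand − MEC = 196.68 - 1.67x.
Set SMB = MC: 196.68 - 1.67x = 9.85 + 2.12x → x* = 49.2955.
Between x* and x_m the wedge MC − SMB runs linearly from 0 to MEC(x_m), so the loss is a triangle.
DWL = ½ × 4.5526 × 17.2544 = 39.2762.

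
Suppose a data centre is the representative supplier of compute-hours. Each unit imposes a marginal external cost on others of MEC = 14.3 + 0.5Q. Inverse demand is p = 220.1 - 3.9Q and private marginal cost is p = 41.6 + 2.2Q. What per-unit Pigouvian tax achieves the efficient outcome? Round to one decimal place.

tax = 26.7 per unit

Social marginal cost = private MC + MEC = 55.9 + 2.7Q.
Set SMC = demand: 55.9 + 2.7Q = 220.1 - 3.9Q → Q* = 24.8788.
The Pigouvian tax equals MEC at Q*: 14.3 + 0.5×24.8788 = 26.7394.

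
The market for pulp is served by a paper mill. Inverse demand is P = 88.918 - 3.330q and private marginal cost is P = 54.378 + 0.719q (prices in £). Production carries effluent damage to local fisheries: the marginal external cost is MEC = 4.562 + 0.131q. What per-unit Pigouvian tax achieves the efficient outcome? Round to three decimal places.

tax = £5.502 per unit

Social marginal cost = private MC + MEC = 58.940 + 0.850q.
Set SMC = demand: 58.940 + 0.850q = 88.918 - 3.330q → q* = 7.1718.
The Pigouvian tax equals MEC at q*: 4.562 + 0.131×7.1718 = 5.5015.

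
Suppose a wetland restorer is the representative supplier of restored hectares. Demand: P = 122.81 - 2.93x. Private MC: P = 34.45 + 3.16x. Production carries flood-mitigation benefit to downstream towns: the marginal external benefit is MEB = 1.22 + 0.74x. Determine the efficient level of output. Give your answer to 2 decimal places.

x* = 16.74

Social marginal cost = private MC − MEB = 33.23 + 2.42x.
Set SMC = demand: 33.23 + 2.42x = 122.81 - 2.93x → x* = 16.7439.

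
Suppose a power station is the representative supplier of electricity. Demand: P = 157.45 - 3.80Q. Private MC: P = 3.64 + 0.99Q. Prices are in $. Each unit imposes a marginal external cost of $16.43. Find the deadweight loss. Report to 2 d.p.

Market equilibrium (private): 3.64 + 0.99Q = 157.45 - 3.80Q → Q_m = 32.1106.
Social marginal cost = private MC + MEC = 20.07 + 0.99Q.
Set SMC = demand: 20.07 + 0.99Q = 157.45 - 3.80Q → Q* = 28.6806.
The welfare-loss triangle has base |Q_m − Q*| and height MEC(Q_m) (the vertical gap between SMC and demand is zero at Q* and MEC at Q_m).
DWL = ½ × 3.4300 × 16.4300 = 28.1775.

DWL = $28.18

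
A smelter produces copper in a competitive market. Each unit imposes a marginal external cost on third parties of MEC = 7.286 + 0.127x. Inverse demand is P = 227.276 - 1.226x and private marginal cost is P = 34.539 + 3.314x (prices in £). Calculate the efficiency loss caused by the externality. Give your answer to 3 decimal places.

DWL = £17.219

Market equilibrium (private): 34.539 + 3.314x = 227.276 - 1.226x → x_m = 42.4531.
Social marginal cost = private MC + MEC = 41.825 + 3.441x.
Set SMC = demand: 41.825 + 3.441x = 227.276 - 1.226x → x* = 39.7367.
Height of the DWL triangle at x_m is SMC(x_m) − demand(x_m) = MEC(x_m) = 12.6775.
DWL = ½ × 2.7164 × 12.6775 = 17.2186.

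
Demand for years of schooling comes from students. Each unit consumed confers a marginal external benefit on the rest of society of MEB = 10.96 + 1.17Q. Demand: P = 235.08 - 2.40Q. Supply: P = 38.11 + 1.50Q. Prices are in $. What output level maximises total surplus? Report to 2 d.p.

Social marginal benefit = demand + MEB = 246.04 - 1.23Q.
Set SMB = MC: 246.04 - 1.23Q = 38.11 + 1.50Q → Q* = 76.1648.

Q* = 76.16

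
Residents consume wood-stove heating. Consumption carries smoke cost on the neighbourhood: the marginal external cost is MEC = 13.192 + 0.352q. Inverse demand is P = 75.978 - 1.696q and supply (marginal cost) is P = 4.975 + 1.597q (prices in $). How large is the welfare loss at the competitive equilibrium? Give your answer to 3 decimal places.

Market equilibrium (private): 4.975 + 1.597q = 75.978 - 1.696q → q_m = 21.5618.
Social marginal benefit = demand − MEC = 62.786 - 2.048q.
Set SMB = MC: 62.786 - 2.048q = 4.975 + 1.597q → q* = 15.8604.
Between q* and q_m the wedge MC − SMB runs linearly from 0 to MEC(q_m), so the loss is a triangle.
DWL = ½ × 5.7014 × 20.7818 = 59.2427.

DWL = $59.243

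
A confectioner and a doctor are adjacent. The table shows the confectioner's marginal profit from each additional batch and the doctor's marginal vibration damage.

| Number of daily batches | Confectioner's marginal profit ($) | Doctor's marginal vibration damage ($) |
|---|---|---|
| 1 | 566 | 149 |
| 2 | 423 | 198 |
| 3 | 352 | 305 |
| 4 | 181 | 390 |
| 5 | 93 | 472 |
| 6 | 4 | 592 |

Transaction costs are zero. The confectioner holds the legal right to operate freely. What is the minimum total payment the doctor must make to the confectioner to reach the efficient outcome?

Left alone the confectioner would choose level 6 (marginal profit stays positive).
Efficient level: k* = 3 (marginal profit ≥ marginal vibration damage through 3).
The doctor must at least cover the confectioner's forgone profit from cutting 6→3: 181 + 93 + 4 = 278.

$278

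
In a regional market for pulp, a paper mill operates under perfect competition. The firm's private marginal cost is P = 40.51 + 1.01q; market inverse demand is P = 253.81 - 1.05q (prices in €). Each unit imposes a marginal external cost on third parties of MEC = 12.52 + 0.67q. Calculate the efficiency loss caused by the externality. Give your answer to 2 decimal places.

DWL = €1228.33

Market equilibrium (private): 40.51 + 1.01q = 253.81 - 1.05q → q_m = 103.5437.
Social marginal cost = private MC + MEC = 53.03 + 1.68q.
Set SMC = demand: 53.03 + 1.68q = 253.81 - 1.05q → q* = 73.5458.
Between q* and q_m the wedge SMC − demand runs linearly from 0 to MEC(q_m), so the loss is a triangle.
DWL = ½ × 29.9979 × 81.8943 = 1228.3285.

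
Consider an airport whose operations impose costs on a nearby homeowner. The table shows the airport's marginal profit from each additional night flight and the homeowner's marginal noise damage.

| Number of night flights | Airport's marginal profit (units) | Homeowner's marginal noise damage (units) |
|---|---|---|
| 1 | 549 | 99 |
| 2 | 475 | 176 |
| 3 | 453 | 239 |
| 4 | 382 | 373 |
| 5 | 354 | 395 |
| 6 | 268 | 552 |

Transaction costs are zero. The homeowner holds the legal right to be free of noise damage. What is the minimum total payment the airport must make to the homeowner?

887

Efficient level: marginal profit ≥ marginal noise damage through level 4, so k* = 4.
With the homeowner holding the right, the airport must at least compensate total damage at k*: 99 + 176 + 239 + 373 = 887.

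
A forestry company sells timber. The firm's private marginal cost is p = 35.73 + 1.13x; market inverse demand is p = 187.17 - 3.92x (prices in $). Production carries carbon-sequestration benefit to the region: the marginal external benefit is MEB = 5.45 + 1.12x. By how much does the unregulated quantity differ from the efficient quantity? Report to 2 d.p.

9.93 units

Market equilibrium (private): 35.73 + 1.13x = 187.17 - 3.92x → x_m = 29.9881.
Social marginal cost = private MC − MEB = 30.28 + 0.01x.
Set SMC = demand: 30.28 + 0.01x = 187.17 - 3.92x → x* = 39.9211.
Gap = |29.9881 − 39.9211| = 9.9330.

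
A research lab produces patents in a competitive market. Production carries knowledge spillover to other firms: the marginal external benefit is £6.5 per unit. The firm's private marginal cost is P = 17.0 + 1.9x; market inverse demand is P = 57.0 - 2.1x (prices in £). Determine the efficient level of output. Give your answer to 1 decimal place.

Social marginal cost = private MC − MEB = 10.5 + 1.9x.
Set SMC = demand: 10.5 + 1.9x = 57.0 - 2.1x → x* = 11.6250.

x* = 11.6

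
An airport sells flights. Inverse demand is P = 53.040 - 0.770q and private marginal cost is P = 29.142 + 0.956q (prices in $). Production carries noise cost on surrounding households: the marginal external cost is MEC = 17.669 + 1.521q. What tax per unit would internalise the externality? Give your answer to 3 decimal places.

tax = $20.587 per unit

Social marginal cost = private MC + MEC = 46.811 + 2.477q.
Set SMC = demand: 46.811 + 2.477q = 53.040 - 0.770q → q* = 1.9184.
The Pigouvian tax equals MEC at q*: 17.669 + 1.521×1.9184 = 20.5869.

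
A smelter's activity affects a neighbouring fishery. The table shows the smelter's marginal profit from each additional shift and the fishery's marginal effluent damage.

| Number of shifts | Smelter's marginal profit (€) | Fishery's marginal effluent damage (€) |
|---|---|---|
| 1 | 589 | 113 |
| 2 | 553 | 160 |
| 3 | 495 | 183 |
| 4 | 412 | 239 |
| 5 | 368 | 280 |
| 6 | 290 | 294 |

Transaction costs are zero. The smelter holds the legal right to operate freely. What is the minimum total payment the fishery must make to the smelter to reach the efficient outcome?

Left alone the smelter would choose level 6 (marginal profit stays positive).
Efficient level: k* = 5 (marginal profit ≥ marginal effluent damage through 5).
The fishery must at least cover the smelter's forgone profit from cutting 6→5: 290 = 290.

€290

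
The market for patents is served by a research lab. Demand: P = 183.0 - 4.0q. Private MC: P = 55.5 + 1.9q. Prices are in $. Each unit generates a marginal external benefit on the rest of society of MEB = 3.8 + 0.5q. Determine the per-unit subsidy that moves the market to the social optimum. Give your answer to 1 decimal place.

subsidy = $16.0 per unit

Social marginal cost = private MC − MEB = 51.7 + 1.4q.
Set SMC = demand: 51.7 + 1.4q = 183.0 - 4.0q → q* = 24.3148.
The Pigouvian subsidy equals MEB at q*: 3.8 + 0.5×24.3148 = 15.9574.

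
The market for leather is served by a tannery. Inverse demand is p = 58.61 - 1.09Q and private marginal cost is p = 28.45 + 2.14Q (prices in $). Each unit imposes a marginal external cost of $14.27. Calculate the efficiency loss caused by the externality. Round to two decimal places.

DWL = $31.52

Market equilibrium (private): 28.45 + 2.14Q = 58.61 - 1.09Q → Q_m = 9.3375.
Social marginal cost = private MC + MEC = 42.72 + 2.14Q.
Set SMC = demand: 42.72 + 2.14Q = 58.61 - 1.09Q → Q* = 4.9195.
The loss is the area between SMC and demand from Q* to Q_m; with linear curves that's a triangle of height MEC(Q_m).
DWL = ½ × 4.4180 × 14.2700 = 31.5224.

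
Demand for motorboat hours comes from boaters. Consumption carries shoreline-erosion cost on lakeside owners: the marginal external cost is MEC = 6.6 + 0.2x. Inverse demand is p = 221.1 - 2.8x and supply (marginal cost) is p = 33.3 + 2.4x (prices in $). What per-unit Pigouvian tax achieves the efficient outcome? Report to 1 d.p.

tax = $13.3 per unit

Social marginal benefit = demand − MEC = 214.5 - 3.0x.
Set SMB = MC: 214.5 - 3.0x = 33.3 + 2.4x → x* = 33.5556.
The Pigouvian tax equals MEC at x*: 6.6 + 0.2×33.5556 = 13.3111.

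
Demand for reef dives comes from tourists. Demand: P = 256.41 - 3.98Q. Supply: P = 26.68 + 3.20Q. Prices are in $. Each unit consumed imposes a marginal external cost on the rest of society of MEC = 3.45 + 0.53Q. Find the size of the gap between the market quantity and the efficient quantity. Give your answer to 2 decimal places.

Market equilibrium (private): 26.68 + 3.20Q = 256.41 - 3.98Q → Q_m = 31.9958.
Social marginal benefit = demand − MEC = 252.96 - 4.51Q.
Set SMB = MC: 252.96 - 4.51Q = 26.68 + 3.20Q → Q* = 29.3489.
Gap = |31.9958 − 29.3489| = 2.6469.

2.65 units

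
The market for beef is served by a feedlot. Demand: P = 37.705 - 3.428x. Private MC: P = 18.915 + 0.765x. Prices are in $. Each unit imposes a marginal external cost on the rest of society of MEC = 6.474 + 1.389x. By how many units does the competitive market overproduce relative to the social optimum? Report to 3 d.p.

2.275 units

Market equilibrium (private): 18.915 + 0.765x = 37.705 - 3.428x → x_m = 4.4813.
Social marginal cost = private MC + MEC = 25.389 + 2.154x.
Set SMC = demand: 25.389 + 2.154x = 37.705 - 3.428x → x* = 2.2064.
Gap = |4.4813 − 2.2064| = 2.2749.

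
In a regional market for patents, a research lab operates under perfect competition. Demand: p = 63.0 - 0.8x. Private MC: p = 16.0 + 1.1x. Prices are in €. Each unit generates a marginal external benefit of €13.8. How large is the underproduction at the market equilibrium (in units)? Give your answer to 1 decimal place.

Market equilibrium (private): 16.0 + 1.1x = 63.0 - 0.8x → x_m = 24.7368.
Social marginal cost = private MC − MEB = 2.2 + 1.1x.
Set SMC = demand: 2.2 + 1.1x = 63.0 - 0.8x → x* = 32.0000.
Gap = |24.7368 − 32.0000| = 7.2632.

7.3 units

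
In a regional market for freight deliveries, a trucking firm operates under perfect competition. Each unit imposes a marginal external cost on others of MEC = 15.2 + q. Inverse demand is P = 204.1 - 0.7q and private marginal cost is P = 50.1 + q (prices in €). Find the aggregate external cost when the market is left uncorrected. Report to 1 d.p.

Market equilibrium (private): 50.1 + q = 204.1 - 0.7q → q_m = 90.5882.
Total external cost = ∫₀^{q_m} (15.2 + 1.0q) dq = 15.2×90.5882 + ½×1.0×90.5882² = 5480.0516.

€5480.1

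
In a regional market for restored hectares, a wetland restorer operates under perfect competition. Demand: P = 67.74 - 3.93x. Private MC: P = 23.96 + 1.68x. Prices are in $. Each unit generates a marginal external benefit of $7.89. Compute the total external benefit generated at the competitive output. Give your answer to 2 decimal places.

Market equilibrium (private): 23.96 + 1.68x = 67.74 - 3.93x → x_m = 7.8039.
Total external benefit = MEB × x_m = 7.89 × 7.8039 = 61.5728.

$61.57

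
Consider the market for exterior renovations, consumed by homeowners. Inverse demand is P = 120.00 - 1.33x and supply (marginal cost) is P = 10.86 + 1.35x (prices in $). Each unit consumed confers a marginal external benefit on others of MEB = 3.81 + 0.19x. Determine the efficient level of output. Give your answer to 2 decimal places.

Social marginal benefit = demand + MEB = 123.81 - 1.14x.
Set SMB = MC: 123.81 - 1.14x = 10.86 + 1.35x → x* = 45.3614.

x* = 45.36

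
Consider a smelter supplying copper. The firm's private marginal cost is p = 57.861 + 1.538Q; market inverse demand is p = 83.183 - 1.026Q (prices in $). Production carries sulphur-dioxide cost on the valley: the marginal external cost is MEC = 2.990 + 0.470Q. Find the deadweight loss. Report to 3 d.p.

Market equilibrium (private): 57.861 + 1.538Q = 83.183 - 1.026Q → Q_m = 9.8760.
Social marginal cost = private MC + MEC = 60.851 + 2.008Q.
Set SMC = demand: 60.851 + 2.008Q = 83.183 - 1.026Q → Q* = 7.3606.
Height of the DWL triangle at Q_m is SMC(Q_m) − demand(Q_m) = MEC(Q_m) = 7.6317.
DWL = ½ × 2.5154 × 7.6317 = 9.5984.

DWL = $9.598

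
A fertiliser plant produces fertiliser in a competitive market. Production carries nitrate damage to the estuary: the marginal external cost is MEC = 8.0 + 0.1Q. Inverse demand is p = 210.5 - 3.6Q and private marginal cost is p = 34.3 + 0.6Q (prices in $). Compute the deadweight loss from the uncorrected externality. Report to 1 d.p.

DWL = $17.3

Market equilibrium (private): 34.3 + 0.6Q = 210.5 - 3.6Q → Q_m = 41.9524.
Social marginal cost = private MC + MEC = 42.3 + 0.7Q.
Set SMC = demand: 42.3 + 0.7Q = 210.5 - 3.6Q → Q* = 39.1163.
The loss is the area between SMC and demand from Q* to Q_m; with linear curves that's a triangle of height MEC(Q_m).
DWL = ½ × 2.8361 × 12.1952 = 17.2934.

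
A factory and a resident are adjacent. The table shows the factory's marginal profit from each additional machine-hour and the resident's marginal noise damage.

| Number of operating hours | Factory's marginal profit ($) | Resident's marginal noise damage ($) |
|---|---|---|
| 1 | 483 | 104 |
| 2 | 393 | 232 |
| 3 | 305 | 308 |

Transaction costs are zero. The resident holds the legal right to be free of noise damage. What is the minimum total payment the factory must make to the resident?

Efficient level: marginal profit ≥ marginal noise damage through level 2, so k* = 2.
With the resident holding the right, the factory must at least compensate total damage at k*: 104 + 232 = 336.

$336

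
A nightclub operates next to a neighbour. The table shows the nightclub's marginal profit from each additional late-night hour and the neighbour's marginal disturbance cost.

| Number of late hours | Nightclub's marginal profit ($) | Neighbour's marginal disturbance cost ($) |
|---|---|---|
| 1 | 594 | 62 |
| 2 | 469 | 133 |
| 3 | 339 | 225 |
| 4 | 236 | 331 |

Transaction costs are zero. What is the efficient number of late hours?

3

Bargaining reaches the level where marginal profit last exceeds marginal disturbance cost.
That holds through level 3 (339 ≥ 225) but not at 4 (236 < 331).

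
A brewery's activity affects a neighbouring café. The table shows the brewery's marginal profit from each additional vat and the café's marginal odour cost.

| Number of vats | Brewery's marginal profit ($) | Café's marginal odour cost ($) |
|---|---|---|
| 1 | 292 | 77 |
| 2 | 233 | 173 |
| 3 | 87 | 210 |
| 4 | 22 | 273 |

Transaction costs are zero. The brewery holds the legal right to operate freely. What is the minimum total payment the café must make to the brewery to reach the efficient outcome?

Left alone the brewery would choose level 4 (marginal profit stays positive).
Efficient level: k* = 2 (marginal profit ≥ marginal odour cost through 2).
The café must at least cover the brewery's forgone profit from cutting 4→2: 87 + 22 = 109.

$109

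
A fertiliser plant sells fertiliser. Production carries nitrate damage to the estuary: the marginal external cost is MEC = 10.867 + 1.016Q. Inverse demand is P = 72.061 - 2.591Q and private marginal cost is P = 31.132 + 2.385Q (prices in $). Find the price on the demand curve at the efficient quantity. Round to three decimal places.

Social marginal cost = private MC + MEC = 41.999 + 3.401Q.
Set SMC = demand: 41.999 + 3.401Q = 72.061 - 2.591Q → Q* = 5.0170.
Consumer price on the demand curve at Q*: 72.061 − 2.591×5.0170 = 59.0620.

P = $59.062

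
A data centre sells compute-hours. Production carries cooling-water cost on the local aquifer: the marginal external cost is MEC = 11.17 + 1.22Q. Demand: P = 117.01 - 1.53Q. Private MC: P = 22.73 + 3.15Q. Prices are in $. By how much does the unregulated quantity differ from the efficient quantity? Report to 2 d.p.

Market equilibrium (private): 22.73 + 3.15Q = 117.01 - 1.53Q → Q_m = 20.1453.
Social marginal cost = private MC + MEC = 33.90 + 4.37Q.
Set SMC = demand: 33.90 + 4.37Q = 117.01 - 1.53Q → Q* = 14.0864.
Gap = |20.1453 − 14.0864| = 6.0589.

6.06 units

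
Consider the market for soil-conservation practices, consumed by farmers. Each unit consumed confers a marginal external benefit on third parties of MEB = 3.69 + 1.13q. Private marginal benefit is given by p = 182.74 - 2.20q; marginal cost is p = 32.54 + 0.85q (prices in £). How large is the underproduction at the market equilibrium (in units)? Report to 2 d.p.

30.91 units

Market equilibrium (private): 32.54 + 0.85q = 182.74 - 2.20q → q_m = 49.2459.
Social marginal benefit = demand + MEB = 186.43 - 1.07q.
Set SMB = MC: 186.43 - 1.07q = 32.54 + 0.85q → q* = 80.1510.
Gap = |49.2459 − 80.1510| = 30.9051.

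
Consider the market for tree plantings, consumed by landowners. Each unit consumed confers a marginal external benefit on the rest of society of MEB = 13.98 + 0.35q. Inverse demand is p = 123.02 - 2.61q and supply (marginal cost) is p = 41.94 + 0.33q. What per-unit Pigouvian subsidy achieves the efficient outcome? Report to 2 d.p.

Social marginal benefit = demand + MEB = 137.00 - 2.26q.
Set SMB = MC: 137.00 - 2.26q = 41.94 + 0.33q → q* = 36.7027.
The Pigouvian subsidy equals MEB at q*: 13.98 + 0.35×36.7027 = 26.8259.

subsidy = 26.83 per unit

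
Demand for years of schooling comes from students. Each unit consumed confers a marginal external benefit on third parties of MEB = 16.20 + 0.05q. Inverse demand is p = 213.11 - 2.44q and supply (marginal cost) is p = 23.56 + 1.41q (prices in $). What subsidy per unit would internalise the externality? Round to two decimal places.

subsidy = $18.91 per unit

Social marginal benefit = demand + MEB = 229.31 - 2.39q.
Set SMB = MC: 229.31 - 2.39q = 23.56 + 1.41q → q* = 54.1447.
The Pigouvian subsidy equals MEB at q*: 16.20 + 0.05×54.1447 = 18.9072.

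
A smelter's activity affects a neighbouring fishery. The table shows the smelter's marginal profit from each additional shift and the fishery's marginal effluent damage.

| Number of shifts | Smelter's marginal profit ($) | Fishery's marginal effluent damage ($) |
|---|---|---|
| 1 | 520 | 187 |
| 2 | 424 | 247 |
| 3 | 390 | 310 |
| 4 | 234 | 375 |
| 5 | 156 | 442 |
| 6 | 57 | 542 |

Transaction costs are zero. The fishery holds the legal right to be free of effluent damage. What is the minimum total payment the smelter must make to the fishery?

Efficient level: marginal profit ≥ marginal effluent damage through level 3, so k* = 3.
With the fishery holding the right, the smelter must at least compensate total damage at k*: 187 + 247 + 310 = 744.

$744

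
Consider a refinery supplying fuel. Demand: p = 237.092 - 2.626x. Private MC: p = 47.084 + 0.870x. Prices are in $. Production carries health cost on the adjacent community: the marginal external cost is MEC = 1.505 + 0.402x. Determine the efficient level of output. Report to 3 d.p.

Social marginal cost = private MC + MEC = 48.589 + 1.272x.
Set SMC = demand: 48.589 + 1.272x = 237.092 - 2.626x → x* = 48.3589.

x* = 48.359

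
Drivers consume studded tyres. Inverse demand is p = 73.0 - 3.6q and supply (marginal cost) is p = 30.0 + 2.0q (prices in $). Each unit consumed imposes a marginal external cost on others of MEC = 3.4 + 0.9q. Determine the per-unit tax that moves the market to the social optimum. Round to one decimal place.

tax = $8.9 per unit

Social marginal benefit = demand − MEC = 69.6 - 4.5q.
Set SMB = MC: 69.6 - 4.5q = 30.0 + 2.0q → q* = 6.0923.
The Pigouvian tax equals MEC at q*: 3.4 + 0.9×6.0923 = 8.8831.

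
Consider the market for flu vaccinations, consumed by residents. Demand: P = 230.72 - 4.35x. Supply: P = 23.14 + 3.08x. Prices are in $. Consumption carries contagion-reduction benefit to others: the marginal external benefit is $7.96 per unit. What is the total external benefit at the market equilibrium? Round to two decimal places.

Market equilibrium (private): 23.14 + 3.08x = 230.72 - 4.35x → x_m = 27.9381.
Total external benefit = MEB × x_m = 7.96 × 27.9381 = 222.3873.

$222.39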